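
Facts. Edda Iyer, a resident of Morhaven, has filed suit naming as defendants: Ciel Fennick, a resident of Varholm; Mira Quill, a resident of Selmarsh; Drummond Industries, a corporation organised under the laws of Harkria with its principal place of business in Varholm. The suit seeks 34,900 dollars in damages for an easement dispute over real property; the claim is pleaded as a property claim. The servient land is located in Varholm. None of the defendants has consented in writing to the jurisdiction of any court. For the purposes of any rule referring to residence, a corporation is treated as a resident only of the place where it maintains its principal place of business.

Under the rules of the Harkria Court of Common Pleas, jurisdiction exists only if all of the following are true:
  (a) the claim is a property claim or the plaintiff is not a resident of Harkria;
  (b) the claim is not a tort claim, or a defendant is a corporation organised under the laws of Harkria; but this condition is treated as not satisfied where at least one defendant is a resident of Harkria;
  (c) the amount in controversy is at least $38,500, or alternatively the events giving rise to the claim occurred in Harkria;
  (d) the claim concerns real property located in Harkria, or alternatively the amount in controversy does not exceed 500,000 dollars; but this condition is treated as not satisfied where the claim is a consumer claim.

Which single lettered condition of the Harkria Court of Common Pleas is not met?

(c)

The Harkria Court of Common Pleas:
  (a) The claim is a property claim, so one alternative holds. Met.
  (b) The claim is a property claim, not a tort claim, which satisfies one of the alternatives. And the carve-out is inapplicable — no defendant resides in Harkria (they reside in Varholm, Selmarsh, Varholm). Condition met.
  (c) The amount in controversy is 34,900 dollars, below the $38,500 floor; the operative events occurred in Varholm, not Harkria — every alternative fails. Fails.
  (d) The amount in controversy is $34,900, within the $500,000 ceiling, which satisfies one of the alternatives. And the carve-out is inapplicable — the claim is a property claim, not a consumer claim. Satisfied.
Only condition (c) fails.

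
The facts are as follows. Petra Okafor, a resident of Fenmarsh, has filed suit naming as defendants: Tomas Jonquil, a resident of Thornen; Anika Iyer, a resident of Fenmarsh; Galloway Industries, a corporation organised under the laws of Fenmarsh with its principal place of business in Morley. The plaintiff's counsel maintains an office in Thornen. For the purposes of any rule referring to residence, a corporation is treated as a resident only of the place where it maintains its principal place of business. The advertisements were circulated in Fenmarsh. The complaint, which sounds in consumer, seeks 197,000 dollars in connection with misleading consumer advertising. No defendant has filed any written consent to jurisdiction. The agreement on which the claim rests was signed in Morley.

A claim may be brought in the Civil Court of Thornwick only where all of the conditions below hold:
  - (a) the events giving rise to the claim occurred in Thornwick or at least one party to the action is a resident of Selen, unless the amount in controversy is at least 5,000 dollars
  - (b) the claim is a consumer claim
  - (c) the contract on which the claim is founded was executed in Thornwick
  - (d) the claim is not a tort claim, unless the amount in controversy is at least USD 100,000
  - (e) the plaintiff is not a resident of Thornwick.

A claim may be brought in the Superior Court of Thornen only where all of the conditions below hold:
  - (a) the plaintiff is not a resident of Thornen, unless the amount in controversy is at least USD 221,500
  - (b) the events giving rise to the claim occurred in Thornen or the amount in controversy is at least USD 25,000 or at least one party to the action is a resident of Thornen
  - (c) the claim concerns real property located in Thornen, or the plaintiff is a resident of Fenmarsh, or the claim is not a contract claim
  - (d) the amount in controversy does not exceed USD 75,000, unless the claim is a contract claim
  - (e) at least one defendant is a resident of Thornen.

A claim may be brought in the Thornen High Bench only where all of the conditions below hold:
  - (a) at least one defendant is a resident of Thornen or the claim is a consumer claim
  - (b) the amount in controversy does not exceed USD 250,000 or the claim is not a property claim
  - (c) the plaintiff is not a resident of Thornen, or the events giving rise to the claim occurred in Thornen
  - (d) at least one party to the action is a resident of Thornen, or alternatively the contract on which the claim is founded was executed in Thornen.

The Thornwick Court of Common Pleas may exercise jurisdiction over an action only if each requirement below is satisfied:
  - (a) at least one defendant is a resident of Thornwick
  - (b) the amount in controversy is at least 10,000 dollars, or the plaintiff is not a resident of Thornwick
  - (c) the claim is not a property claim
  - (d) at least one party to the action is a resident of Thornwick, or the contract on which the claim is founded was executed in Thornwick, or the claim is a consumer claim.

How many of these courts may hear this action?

The Civil Court of Thornwick:
  (a) The operative events occurred in Fenmarsh, not Thornwick; no party resides in Selen — every alternative fails. However, the amount in controversy is USD 197,000, which meets the 5,000 dollars floor, so the 'unless' proviso supplies this condition. Met.
  (b) The claim is a consumer claim. Met.
  (c) The contract was executed in Morley, not Thornwick. Fails.
  (d) The claim is a consumer claim, not a tort claim. Satisfied.
  (e) The plaintiff resides in Fenmarsh, which is not Thornwick. Satisfied.
  → At least one condition fails; no jurisdiction.
The Superior Court of Thornen:
  (a) The plaintiff resides in Fenmarsh, which is not Thornen. Met.
  (b) The amount in controversy is $197,000, which meets the 25,000 dollars floor, which satisfies one of the alternatives. Condition met.
  (c) The plaintiff resides in Fenmarsh, which satisfies one of the alternatives. Condition met.
  (d) The amount in controversy is 197,000 dollars, above the $75,000 ceiling. The proviso offers no rescue either, since the claim is a consumer claim, not a contract claim. Not satisfied.
  (e) Tomas Jonquil resides in Thornen. Condition met.
  → At least one condition fails; no jurisdiction.
The Thornen High Bench:
  (a) Tomas Jonquil resides in Thornen — that alternative is enough. Satisfied.
  (b) The amount in controversy is $197,000, within the USD 250,000 ceiling, which satisfies one of the alternatives. Condition met.
  (c) The plaintiff resides in Fenmarsh, which is not Thornen, so this disjunct is met. Satisfied.
  (d) Tomas Jonquil resides in Thornen, which satisfies one of the alternatives. Condition met.
  → Every requirement is satisfied — jurisdiction.
The Thornwick Court of Common Pleas:
  (a) No defendant resides in Thornwick (they reside in Thornen, Fenmarsh, Morley). Not satisfied.
  (b) The amount in controversy is USD 197,000, which meets the USD 10,000 floor — that alternative is enough. Satisfied.
  (c) The claim is a consumer claim, not a property claim. Met.
  (d) The claim is a consumer claim, so this disjunct is met. Condition met.
  → At least one condition fails; no jurisdiction.
Courts with jurisdiction: the Thornen High Bench — 1 in total.

1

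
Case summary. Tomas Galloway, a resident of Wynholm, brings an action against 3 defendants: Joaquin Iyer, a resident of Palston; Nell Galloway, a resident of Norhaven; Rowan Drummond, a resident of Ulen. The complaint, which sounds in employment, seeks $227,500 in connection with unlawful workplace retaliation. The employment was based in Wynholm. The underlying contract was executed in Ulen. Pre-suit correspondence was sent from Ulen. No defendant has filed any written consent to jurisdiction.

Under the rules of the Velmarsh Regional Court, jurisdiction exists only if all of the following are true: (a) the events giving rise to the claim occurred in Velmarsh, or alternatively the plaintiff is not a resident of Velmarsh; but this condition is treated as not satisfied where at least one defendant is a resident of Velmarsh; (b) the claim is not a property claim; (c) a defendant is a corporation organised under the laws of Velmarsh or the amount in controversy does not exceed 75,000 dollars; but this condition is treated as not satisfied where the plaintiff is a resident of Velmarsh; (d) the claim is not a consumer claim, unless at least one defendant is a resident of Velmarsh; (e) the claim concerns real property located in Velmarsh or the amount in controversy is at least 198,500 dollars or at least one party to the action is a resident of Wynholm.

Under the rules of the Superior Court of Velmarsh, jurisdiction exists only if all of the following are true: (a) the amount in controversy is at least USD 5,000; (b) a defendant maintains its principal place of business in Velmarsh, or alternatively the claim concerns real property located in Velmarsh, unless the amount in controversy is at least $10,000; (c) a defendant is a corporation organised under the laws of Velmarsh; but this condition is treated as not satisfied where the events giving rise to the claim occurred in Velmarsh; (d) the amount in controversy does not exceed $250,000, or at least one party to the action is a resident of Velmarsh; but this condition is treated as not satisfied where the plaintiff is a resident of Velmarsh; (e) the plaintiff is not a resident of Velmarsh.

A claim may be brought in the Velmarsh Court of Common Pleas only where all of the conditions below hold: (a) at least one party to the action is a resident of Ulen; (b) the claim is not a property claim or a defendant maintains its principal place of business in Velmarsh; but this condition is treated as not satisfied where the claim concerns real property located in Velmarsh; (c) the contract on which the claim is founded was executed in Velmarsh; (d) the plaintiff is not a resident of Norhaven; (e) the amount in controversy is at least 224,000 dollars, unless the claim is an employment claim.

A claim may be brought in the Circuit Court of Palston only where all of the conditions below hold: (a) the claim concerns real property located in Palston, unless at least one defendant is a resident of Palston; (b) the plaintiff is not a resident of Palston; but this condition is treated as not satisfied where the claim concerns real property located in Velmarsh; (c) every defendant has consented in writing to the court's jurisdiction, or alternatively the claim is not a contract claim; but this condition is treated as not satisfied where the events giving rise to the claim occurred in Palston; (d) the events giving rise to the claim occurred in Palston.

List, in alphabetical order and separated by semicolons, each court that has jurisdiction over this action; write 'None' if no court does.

None

The Velmarsh Regional Court:
  (a) The plaintiff resides in Wynholm, which is not Velmarsh, so this disjunct is met. The exception is not triggered, since no defendant resides in Velmarsh (they reside in Palston, Norhaven, Ulen). Met.
  (b) The claim is an employment claim, not a property claim. Satisfied.
  (c) No defendant is a corporation; the amount in controversy is USD 227,500, above the 75,000 dollars ceiling — every alternative fails. Not satisfied.
  (d) The claim is an employment claim, not a consumer claim. Condition met.
  (e) The amount in controversy is $227,500, which meets the 198,500 dollars floor, which satisfies one of the alternatives. Met.
  → No jurisdiction.
The Superior Court of Velmarsh:
  (a) The amount in controversy is USD 227,500, which meets the USD 5,000 floor. Condition met.
  (b) No defendant is a corporation; the claim does not concern real property — every alternative fails. But the amount in controversy is $227,500, which meets the 10,000 dollars floor, and the 'unless' clause therefore excuses the requirement. Met.
  (c) No defendant is a corporation. Condition not met.
  (d) The amount in controversy is 227,500 dollars, within the USD 250,000 ceiling, so this disjunct is met. The carve-out does not apply: the plaintiff resides in Wynholm, not Velmarsh. Met.
  (e) The plaintiff resides in Wynholm, which is not Velmarsh. Met.
  → No jurisdiction.
The Velmarsh Court of Common Pleas:
  (a) Rowan Drummond resides in Ulen. Satisfied.
  (b) The claim is an employment claim, not a property claim — that alternative is enough. And the carve-out is inapplicable — the claim does not concern real property. Met.
  (c) The contract was executed in Ulen, not Velmarsh. Not satisfied.
  (d) The plaintiff resides in Wynholm, which is not Norhaven. Satisfied.
  (e) The amount in controversy is USD 227,500, which meets the USD 224,000 floor. Met.
  → No jurisdiction.
The Circuit Court of Palston:
  (a) The claim does not concern real property. The proviso rescues it, though: Joaquin Iyer resides in Palston. Satisfied.
  (b) The plaintiff resides in Wynholm, which is not Palston. The exception is not triggered, since the claim does not concern real property. Satisfied.
  (c) The claim is an employment claim, not a contract claim — that alternative is enough. The exception is not triggered, since the operative events occurred in Wynholm, not Palston. Condition met.
  (d) The operative events occurred in Wynholm, not Palston. Fails.
  → Not every requirement is met — no jurisdiction.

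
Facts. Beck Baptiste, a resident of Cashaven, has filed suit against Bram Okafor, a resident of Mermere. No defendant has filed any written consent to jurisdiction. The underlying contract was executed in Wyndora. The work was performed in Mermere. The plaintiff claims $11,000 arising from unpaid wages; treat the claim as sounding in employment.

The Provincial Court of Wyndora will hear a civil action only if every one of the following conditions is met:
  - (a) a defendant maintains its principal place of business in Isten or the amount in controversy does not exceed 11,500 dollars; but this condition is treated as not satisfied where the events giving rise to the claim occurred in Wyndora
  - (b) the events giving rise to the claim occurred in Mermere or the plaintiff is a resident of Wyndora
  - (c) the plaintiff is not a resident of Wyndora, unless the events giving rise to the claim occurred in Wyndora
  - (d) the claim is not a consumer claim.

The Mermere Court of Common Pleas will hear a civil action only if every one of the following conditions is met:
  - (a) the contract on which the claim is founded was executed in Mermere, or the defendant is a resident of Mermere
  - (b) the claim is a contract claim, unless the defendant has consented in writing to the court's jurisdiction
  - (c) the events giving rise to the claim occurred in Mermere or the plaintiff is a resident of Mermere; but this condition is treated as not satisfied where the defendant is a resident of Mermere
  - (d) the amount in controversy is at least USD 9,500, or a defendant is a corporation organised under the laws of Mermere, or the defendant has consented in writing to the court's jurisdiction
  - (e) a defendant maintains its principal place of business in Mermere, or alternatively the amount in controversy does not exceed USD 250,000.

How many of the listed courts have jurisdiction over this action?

The Provincial Court of Wyndora:
  (a) The amount in controversy is $11,000, within the 11,500 dollars ceiling — that alternative is enough. And the carve-out is inapplicable — the operative events occurred in Mermere, not Wyndora. Satisfied.
  (b) The operative events occurred in Mermere, which satisfies one of the alternatives. Condition met.
  (c) The plaintiff resides in Cashaven, which is not Wyndora. Condition met.
  (d) The claim is an employment claim, not a consumer claim. Condition met.
  → Every requirement is satisfied — jurisdiction.
The Mermere Court of Common Pleas:
  (a) The defendant resides in Mermere, so this disjunct is met. Condition met.
  (b) The claim is an employment claim, not a contract claim. Nor does the 'unless' clause help: no such written consent has been filed. Not met.
  (c) The operative events occurred in Mermere, so this disjunct is met. However, the defendant resides in Mermere, which falls within the stated exception and so defeats the condition. Fails.
  (d) The amount in controversy is 11,000 dollars, which meets the USD 9,500 floor, which satisfies one of the alternatives. Met.
  (e) The amount in controversy is USD 11,000, within the 250,000 dollars ceiling, which satisfies one of the alternatives. Satisfied.
  → At least one condition fails; no jurisdiction.
Courts with jurisdiction: the Provincial Court of Wyndora — 1 in total.

1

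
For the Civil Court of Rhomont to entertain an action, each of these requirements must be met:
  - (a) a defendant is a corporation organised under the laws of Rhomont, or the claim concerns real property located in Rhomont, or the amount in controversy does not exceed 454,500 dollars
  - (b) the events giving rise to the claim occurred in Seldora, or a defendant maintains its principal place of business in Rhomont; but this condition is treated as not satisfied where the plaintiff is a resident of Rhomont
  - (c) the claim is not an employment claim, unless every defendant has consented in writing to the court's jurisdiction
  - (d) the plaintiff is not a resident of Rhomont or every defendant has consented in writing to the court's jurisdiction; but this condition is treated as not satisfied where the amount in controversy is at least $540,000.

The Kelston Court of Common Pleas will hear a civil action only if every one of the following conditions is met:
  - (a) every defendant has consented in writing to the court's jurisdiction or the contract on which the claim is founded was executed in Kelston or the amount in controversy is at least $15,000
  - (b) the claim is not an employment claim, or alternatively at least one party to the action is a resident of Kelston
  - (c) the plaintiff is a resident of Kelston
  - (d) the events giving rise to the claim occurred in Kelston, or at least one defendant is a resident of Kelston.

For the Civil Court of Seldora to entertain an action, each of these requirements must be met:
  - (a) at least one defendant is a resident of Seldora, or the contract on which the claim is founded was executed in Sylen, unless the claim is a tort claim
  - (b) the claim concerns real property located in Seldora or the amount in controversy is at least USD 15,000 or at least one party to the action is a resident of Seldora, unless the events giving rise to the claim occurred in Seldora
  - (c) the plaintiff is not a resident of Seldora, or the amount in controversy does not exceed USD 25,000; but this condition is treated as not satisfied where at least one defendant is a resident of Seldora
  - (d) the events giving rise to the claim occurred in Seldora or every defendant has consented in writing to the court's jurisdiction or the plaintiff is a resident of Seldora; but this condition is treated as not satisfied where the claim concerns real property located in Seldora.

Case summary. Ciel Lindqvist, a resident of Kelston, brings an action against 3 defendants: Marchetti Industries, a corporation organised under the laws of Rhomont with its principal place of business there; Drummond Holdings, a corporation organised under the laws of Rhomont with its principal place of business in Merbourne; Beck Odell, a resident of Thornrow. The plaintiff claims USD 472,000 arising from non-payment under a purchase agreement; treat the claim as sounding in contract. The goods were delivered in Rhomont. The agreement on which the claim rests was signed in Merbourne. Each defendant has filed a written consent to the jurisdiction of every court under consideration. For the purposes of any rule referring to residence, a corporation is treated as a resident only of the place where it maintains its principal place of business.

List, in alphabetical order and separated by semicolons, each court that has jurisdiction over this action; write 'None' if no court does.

The Civil Court of Rhomont:
  (a) Marchetti Industries is organised under the laws of Rhomont, so this disjunct is met. Satisfied.
  (b) Marchetti Industries has its principal place of business in Rhomont, so one alternative holds. The exception is not triggered, since the plaintiff resides in Kelston, not Rhomont. Satisfied.
  (c) The claim is a contract claim, not an employment claim. Satisfied.
  (d) The plaintiff resides in Kelston, which is not Rhomont, so one alternative holds. The exception is not triggered, since the amount in controversy is USD 472,000, below the $540,000 floor. Satisfied.
  → The court has jurisdiction.
The Kelston Court of Common Pleas:
  (a) Every defendant has filed written consent, so one alternative holds. Met.
  (b) The claim is a contract claim, not an employment claim, which satisfies one of the alternatives. Met.
  (c) The plaintiff resides in Kelston. Satisfied.
  (d) The operative events occurred in Rhomont, not Kelston; no defendant resides in Kelston (they reside in Rhomont, Merbourne, Thornrow) — no alternative holds. Fails.
  → The court lacks jurisdiction.
The Civil Court of Seldora:
  (a) No defendant resides in Seldora (they reside in Rhomont, Merbourne, Thornrow); the contract was executed in Merbourne, not Sylen — every alternative fails. Nor does the 'unless' clause help: the claim is a contract claim, not a tort claim. Condition not met.
  (b) The amount in controversy is USD 472,000, which meets the 15,000 dollars floor, so one alternative holds. Condition met.
  (c) The plaintiff resides in Kelston, which is not Seldora — that alternative is enough. And the carve-out is inapplicable — no defendant resides in Seldora (they reside in Rhomont, Merbourne, Thornrow). Condition met.
  (d) Every defendant has filed written consent, so one alternative holds. The exception is not triggered, since the claim does not concern real property. Condition met.
  → Not every requirement is met — no jurisdiction.

the Civil Court of Rhomont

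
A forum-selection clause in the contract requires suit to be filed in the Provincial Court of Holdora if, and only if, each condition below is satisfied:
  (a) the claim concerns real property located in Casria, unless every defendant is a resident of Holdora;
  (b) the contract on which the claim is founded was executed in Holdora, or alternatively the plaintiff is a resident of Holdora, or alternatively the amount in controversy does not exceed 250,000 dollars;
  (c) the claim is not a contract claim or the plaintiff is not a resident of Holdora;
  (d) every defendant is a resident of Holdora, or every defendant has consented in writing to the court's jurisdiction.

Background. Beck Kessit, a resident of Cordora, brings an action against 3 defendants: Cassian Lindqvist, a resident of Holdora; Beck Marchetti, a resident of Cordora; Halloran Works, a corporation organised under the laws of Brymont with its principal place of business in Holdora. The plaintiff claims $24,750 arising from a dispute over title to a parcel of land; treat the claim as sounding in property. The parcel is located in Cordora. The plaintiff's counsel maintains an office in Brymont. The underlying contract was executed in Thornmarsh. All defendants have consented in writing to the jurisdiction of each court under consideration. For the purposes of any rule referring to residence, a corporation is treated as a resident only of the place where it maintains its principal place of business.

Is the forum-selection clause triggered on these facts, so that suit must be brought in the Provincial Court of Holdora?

The Provincial Court of Holdora:
  (a) The property lies in Cordora, not Casria. Nor does the 'unless' clause help: the defendants reside as follows — Cassian Lindqvist in Holdora, Beck Marchetti in Cordora, Halloran Works in Holdora — not all in Holdora. Condition not met.
  (b) The amount in controversy is $24,750, within the $250,000 ceiling, so one alternative holds. Satisfied.
  (c) The claim is a property claim, not a contract claim — that alternative is enough. Satisfied.
  (d) Every defendant has filed written consent, so this disjunct is met. Condition met.
  → The clause does not apply.

No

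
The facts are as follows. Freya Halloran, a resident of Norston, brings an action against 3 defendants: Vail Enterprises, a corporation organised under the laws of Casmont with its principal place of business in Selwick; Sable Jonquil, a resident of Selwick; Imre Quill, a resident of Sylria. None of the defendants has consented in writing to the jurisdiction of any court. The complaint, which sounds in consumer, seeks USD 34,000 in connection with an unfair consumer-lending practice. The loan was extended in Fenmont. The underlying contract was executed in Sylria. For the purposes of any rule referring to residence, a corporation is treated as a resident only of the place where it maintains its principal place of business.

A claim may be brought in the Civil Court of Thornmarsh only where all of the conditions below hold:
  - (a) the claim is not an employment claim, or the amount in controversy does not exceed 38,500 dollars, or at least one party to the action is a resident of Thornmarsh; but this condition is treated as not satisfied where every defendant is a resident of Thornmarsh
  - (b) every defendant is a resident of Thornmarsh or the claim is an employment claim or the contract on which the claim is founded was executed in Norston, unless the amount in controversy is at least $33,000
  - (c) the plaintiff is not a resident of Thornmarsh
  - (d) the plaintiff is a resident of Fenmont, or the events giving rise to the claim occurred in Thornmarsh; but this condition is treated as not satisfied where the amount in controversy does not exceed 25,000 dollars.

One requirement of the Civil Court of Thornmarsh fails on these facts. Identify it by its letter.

(d)

The Civil Court of Thornmarsh:
  (a) The claim is a consumer claim, not an employment claim, so one alternative holds. The carve-out does not apply: the defendants reside as follows — Vail Enterprises in Selwick, Sable Jonquil in Selwick, Imre Quill in Sylria — not all in Thornmarsh. Satisfied.
  (b) The defendants reside as follows — Vail Enterprises in Selwick, Sable Jonquil in Selwick, Imre Quill in Sylria — not all in Thornmarsh; the claim is a consumer claim, not an employment claim; the contract was executed in Sylria, not Norston — every alternative fails. However, the amount in controversy is 34,000 dollars, which meets the 33,000 dollars floor, so the 'unless' proviso supplies this condition. Satisfied.
  (c) The plaintiff resides in Norston, which is not Thornmarsh. Condition met.
  (d) The plaintiff resides in Norston, not Fenmont; the operative events occurred in Fenmont, not Thornmarsh — every alternative fails. Not satisfied.
Only condition (d) fails.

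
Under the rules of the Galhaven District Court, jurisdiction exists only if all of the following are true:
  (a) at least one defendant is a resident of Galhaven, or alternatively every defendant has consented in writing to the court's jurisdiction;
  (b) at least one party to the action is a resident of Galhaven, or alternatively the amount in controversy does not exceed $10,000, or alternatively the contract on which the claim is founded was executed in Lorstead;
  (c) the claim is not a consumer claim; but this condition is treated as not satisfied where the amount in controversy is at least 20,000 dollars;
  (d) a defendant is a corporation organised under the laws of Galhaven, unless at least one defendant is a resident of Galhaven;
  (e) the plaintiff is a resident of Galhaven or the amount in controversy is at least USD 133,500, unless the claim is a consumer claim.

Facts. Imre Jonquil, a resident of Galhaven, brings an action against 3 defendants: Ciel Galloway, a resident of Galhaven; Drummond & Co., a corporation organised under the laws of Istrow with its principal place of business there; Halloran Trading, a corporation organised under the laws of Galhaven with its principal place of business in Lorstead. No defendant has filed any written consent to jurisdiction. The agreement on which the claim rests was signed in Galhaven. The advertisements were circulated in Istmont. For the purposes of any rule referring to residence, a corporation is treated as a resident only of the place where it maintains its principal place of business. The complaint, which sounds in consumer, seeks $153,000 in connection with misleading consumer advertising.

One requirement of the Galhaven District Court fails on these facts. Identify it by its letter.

(c)

The Galhaven District Court:
  (a) Ciel Galloway resides in Galhaven, so one alternative holds. Met.
  (b) Imre Jonquil resides in Galhaven, which satisfies one of the alternatives. Satisfied.
  (c) The claim is a consumer claim. Not met.
  (d) Halloran Trading is organised under the laws of Galhaven. Met.
  (e) The plaintiff resides in Galhaven, so this disjunct is met. Met.
Only condition (c) fails.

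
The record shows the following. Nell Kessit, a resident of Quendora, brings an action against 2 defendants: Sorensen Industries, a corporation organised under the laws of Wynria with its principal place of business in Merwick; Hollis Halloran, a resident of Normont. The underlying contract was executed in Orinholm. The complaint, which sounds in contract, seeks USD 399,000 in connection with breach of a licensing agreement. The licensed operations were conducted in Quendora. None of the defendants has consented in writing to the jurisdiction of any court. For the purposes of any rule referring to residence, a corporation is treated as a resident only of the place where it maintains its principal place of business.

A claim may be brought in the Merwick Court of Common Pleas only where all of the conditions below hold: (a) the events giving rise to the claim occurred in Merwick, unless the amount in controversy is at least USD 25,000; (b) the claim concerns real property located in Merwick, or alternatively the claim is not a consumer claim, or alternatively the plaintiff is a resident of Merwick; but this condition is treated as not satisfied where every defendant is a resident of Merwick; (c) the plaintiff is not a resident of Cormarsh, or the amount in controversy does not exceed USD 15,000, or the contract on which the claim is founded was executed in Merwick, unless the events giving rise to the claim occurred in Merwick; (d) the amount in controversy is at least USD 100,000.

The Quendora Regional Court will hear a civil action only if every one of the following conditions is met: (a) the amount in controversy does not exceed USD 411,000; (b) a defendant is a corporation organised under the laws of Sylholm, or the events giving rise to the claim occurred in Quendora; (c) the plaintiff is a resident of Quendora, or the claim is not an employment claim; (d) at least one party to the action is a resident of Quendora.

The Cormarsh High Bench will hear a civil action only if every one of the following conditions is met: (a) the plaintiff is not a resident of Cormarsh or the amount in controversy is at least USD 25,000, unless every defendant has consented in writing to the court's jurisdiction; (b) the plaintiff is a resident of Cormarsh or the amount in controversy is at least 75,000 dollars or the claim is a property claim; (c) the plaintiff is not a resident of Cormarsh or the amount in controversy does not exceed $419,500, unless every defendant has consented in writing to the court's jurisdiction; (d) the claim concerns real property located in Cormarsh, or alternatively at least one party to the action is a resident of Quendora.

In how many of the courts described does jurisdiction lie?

3

The Merwick Court of Common Pleas:
  (a) The operative events occurred in Quendora, not Merwick. The proviso rescues it, though: the amount in controversy is USD 399,000, which meets the 25,000 dollars floor. Condition met.
  (b) The claim is a contract claim, not a consumer claim, so this disjunct is met. The exception is not triggered, since the defendants reside as follows — Sorensen Industries in Merwick, Hollis Halloran in Normont — not all in Merwick. Condition met.
  (c) The plaintiff resides in Quendora, which is not Cormarsh, which satisfies one of the alternatives. Satisfied.
  (d) The amount in controversy is 399,000 dollars, which meets the USD 100,000 floor. Satisfied.
  → The court has jurisdiction.
The Quendora Regional Court:
  (a) The amount in controversy is 399,000 dollars, within the $411,000 ceiling. Condition met.
  (b) The operative events occurred in Quendora — that alternative is enough. Met.
  (c) The plaintiff resides in Quendora, so this disjunct is met. Satisfied.
  (d) Nell Kessit resides in Quendora. Met.
  → Jurisdiction lies.
The Cormarsh High Bench:
  (a) The plaintiff resides in Quendora, which is not Cormarsh — that alternative is enough. Satisfied.
  (b) The amount in controversy is USD 399,000, which meets the USD 75,000 floor, which satisfies one of the alternatives. Met.
  (c) The plaintiff resides in Quendora, which is not Cormarsh, which satisfies one of the alternatives. Condition met.
  (d) Nell Kessit resides in Quendora, so one alternative holds. Condition met.
  → All conditions met; jurisdiction exists.
Courts with jurisdiction: the Merwick Court of Common Pleas, the Quendora Regional Court, the Cormarsh High Bench — 3 in total.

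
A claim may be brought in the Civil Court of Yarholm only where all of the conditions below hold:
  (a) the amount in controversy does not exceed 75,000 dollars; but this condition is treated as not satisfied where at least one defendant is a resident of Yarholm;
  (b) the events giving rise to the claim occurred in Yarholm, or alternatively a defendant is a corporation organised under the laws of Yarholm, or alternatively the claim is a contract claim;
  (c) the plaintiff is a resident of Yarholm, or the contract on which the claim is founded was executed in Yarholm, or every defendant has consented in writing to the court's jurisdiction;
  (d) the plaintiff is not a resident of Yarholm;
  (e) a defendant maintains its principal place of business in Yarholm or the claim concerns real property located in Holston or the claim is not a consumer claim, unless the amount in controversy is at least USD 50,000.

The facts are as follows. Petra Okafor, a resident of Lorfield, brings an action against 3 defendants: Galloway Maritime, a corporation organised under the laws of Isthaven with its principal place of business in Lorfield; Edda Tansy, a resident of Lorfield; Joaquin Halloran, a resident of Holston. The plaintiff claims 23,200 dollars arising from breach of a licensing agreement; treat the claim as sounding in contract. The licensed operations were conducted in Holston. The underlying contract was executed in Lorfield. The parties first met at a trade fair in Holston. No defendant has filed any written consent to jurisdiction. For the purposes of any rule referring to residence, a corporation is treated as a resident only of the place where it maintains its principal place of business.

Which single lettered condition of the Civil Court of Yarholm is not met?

The Civil Court of Yarholm:
  (a) The amount in controversy is 23,200 dollars, within the USD 75,000 ceiling. The exception is not triggered, since no defendant resides in Yarholm (they reside in Lorfield, Lorfield, Holston). Satisfied.
  (b) The claim is a contract claim, so one alternative holds. Satisfied.
  (c) The plaintiff resides in Lorfield, not Yarholm; the contract was executed in Lorfield, not Yarholm; no such written consent has been filed — every alternative fails. Not satisfied.
  (d) The plaintiff resides in Lorfield, which is not Yarholm. Met.
  (e) The claim is a contract claim, not a consumer claim, so one alternative holds. Met.
Only condition (c) fails.

(c)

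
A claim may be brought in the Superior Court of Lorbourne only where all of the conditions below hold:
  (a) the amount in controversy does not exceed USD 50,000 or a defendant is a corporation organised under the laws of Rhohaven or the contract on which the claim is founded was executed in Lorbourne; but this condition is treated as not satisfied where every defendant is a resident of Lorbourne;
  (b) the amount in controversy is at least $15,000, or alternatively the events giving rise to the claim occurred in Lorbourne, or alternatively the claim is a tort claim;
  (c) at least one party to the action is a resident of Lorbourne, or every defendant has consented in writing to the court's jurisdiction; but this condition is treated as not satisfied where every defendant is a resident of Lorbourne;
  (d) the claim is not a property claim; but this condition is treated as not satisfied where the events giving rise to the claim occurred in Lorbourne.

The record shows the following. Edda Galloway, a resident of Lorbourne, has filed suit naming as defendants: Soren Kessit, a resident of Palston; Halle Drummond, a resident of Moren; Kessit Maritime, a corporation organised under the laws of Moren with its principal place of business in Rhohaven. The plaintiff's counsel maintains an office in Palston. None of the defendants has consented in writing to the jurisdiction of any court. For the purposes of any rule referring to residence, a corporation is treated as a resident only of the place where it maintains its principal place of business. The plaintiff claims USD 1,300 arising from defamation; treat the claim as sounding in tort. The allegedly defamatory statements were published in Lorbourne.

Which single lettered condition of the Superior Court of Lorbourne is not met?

The Superior Court of Lorbourne:
  (a) The amount in controversy is 1,300 dollars, within the $50,000 ceiling, so this disjunct is met. And the carve-out is inapplicable — the defendants reside as follows — Soren Kessit in Palston, Halle Drummond in Moren, Kessit Maritime in Rhohaven — not all in Lorbourne. Satisfied.
  (b) The operative events occurred in Lorbourne, which satisfies one of the alternatives. Met.
  (c) Edda Galloway resides in Lorbourne, so one alternative holds. The exception is not triggered, since the defendants reside as follows — Soren Kessit in Palston, Halle Drummond in Moren, Kessit Maritime in Rhohaven — not all in Lorbourne. Satisfied.
  (d) The claim is a tort claim, not a property claim. However, the operative events occurred in Lorbourne, which falls within the stated exception and so defeats the condition. Fails.
Only condition (d) fails.

(d)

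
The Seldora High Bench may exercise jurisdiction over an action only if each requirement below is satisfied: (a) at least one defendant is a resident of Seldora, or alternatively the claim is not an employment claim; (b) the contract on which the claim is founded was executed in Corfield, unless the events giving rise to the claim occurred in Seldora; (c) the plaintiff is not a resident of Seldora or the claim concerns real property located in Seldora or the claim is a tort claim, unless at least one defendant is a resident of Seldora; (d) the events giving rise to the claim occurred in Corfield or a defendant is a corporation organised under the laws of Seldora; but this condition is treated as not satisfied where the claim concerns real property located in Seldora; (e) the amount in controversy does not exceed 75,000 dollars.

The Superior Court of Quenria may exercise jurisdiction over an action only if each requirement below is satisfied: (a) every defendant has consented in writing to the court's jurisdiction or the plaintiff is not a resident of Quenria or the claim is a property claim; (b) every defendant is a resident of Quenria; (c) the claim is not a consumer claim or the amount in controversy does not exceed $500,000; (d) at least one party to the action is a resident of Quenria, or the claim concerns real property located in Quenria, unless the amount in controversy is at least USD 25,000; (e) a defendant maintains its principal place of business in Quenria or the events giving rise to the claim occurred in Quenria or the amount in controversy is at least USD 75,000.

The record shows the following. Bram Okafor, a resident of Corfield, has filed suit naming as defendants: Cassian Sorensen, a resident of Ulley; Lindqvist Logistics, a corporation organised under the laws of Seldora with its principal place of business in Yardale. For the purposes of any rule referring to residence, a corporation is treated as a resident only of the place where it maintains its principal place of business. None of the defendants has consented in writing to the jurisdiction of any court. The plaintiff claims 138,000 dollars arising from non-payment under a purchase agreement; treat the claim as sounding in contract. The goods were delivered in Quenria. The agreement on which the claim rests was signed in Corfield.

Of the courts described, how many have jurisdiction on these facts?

The Seldora High Bench:
  (a) The claim is a contract claim, not an employment claim, so this disjunct is met. Met.
  (b) The contract was executed in Corfield. Condition met.
  (c) The plaintiff resides in Corfield, which is not Seldora, which satisfies one of the alternatives. Satisfied.
  (d) Lindqvist Logistics is organised under the laws of Seldora, which satisfies one of the alternatives. And the carve-out is inapplicable — the claim does not concern real property. Met.
  (e) The amount in controversy is $138,000, above the $75,000 ceiling. Fails.
  → No jurisdiction.
The Superior Court of Quenria:
  (a) The plaintiff resides in Corfield, which is not Quenria, so one alternative holds. Condition met.
  (b) The defendants reside as follows — Cassian Sorensen in Ulley, Lindqvist Logistics in Yardale — not all in Quenria. Not satisfied.
  (c) The claim is a contract claim, not a consumer claim — that alternative is enough. Met.
  (d) No party resides in Quenria; the claim does not concern real property — no alternative holds. The proviso rescues it, though: the amount in controversy is 138,000 dollars, which meets the $25,000 floor. Met.
  (e) The operative events occurred in Quenria, so this disjunct is met. Met.
  → The court lacks jurisdiction.
No court satisfies all of its conditions.

0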